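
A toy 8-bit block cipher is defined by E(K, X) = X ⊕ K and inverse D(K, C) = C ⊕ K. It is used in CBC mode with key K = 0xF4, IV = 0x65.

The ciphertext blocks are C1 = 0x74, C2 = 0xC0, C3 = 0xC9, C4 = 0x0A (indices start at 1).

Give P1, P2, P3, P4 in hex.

CBC decryption: P_i = D(K, C_i) ⊕ C_{i−1}, with C_{0} = IV.
P1: D(K, 0x74) = 0x80; 0x80 ⊕ 0x65 = 0xE5.
P2: D(K, 0xC0) = 0x34; 0x34 ⊕ 0x74 = 0x40.
P3: D(K, 0xC9) = 0x3D; 0x3D ⊕ 0xC0 = 0xFD.
P4: D(K, 0x0A) = 0xFE; 0xFE ⊕ 0xC9 = 0x37.

P1 = 0xE5, P2 = 0x40, P3 = 0xFD, P4 = 0x37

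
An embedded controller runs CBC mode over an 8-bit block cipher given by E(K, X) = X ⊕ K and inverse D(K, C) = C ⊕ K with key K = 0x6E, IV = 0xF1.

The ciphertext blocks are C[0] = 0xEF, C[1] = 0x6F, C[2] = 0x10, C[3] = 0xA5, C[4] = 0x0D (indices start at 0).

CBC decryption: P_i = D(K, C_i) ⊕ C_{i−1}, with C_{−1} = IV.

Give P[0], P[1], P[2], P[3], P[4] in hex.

P[0]: D(K, 0xEF) = 0x81; 0x81 ⊕ 0xF1 = 0x70.
P[1]: D(K, 0x6F) = 0x01; 0x01 ⊕ 0xEF = 0xEE.
P[2]: D(K, 0x10) = 0x7E; 0x7E ⊕ 0x6F = 0x11.
P[3]: D(K, 0xA5) = 0xCB; 0xCB ⊕ 0x10 = 0xDB.
P[4]: D(K, 0x0D) = 0x63; 0x63 ⊕ 0xA5 = 0xC6.

P[0] = 0x70, P[1] = 0xEE, P[2] = 0x11, P[3] = 0xDB, P[4] = 0xC6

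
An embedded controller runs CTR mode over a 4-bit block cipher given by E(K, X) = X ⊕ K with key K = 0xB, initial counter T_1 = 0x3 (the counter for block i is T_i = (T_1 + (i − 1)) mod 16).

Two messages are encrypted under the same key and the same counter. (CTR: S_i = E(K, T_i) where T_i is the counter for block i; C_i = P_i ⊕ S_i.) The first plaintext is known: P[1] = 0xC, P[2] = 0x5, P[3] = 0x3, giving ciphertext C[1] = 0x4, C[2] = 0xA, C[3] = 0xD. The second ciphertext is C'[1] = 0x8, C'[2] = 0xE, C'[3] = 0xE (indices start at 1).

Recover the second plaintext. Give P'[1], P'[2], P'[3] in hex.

In CTR with a reused counter, both messages share the same keystream S_i, so C_i ⊕ C'_i = P_i ⊕ P'_i and thus P'_i = P_i ⊕ C_i ⊕ C'_i.
P'[1]: 0xC ⊕ 0x4 ⊕ 0x8 = 0x0.
P'[2]: 0x5 ⊕ 0xA ⊕ 0xE = 0x1.
P'[3]: 0x3 ⊕ 0xD ⊕ 0xE = 0x0.

P'[1] = 0x0, P'[2] = 0x1, P'[3] = 0x0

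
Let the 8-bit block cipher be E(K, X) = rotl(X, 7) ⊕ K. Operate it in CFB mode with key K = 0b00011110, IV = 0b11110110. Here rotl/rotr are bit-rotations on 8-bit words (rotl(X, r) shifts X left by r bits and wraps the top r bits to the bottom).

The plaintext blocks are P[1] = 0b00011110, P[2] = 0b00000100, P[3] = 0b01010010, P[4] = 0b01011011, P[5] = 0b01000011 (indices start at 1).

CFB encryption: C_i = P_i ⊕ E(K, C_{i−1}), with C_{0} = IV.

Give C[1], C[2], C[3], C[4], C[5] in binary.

C[1] = 0b01111011, C[2] = 0b10100111, C[3] = 0b10011111, C[4] = 0b10001010, C[5] = 0b00011000

C[1]: E(K, 0b11110110) = 0b01100101; 0b00011110 ⊕ 0b01100101 = 0b01111011.
C[2]: E(K, 0b01111011) = 0b10100011; 0b00000100 ⊕ 0b10100011 = 0b10100111.
C[3]: E(K, 0b10100111) = 0b11001101; 0b01010010 ⊕ 0b11001101 = 0b10011111.
C[4]: E(K, 0b10011111) = 0b11010001; 0b01011011 ⊕ 0b11010001 = 0b10001010.
C[5]: E(K, 0b10001010) = 0b01011011; 0b01000011 ⊕ 0b01011011 = 0b00011000.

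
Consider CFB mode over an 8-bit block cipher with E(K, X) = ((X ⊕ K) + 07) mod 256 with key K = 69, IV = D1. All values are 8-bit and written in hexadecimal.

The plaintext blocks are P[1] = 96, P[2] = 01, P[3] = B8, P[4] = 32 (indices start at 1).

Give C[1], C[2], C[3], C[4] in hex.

C[1] = 29, C[2] = 46, C[3] = 8E, C[4] = DC

CFB encryption: C_i = P_i ⊕ E(K, C_{i−1}), with C_{0} = IV.
C[1]: E(K, D1) = BF; 96 ⊕ BF = 29.
C[2]: E(K, 29) = 47; 01 ⊕ 47 = 46.
C[3]: E(K, 46) = 36; B8 ⊕ 36 = 8E.
C[4]: E(K, 8E) = EE; 32 ⊕ EE = DC.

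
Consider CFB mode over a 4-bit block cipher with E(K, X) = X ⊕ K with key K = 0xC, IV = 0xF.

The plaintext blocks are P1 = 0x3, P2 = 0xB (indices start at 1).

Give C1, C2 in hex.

C1 = 0x0, C2 = 0x7

CFB encryption: C_i = P_i ⊕ E(K, C_{i−1}), with C_{0} = IV.
C1: E(K, 0xF) = 0x3; 0x3 ⊕ 0x3 = 0x0.
C2: E(K, 0x0) = 0xC; 0xB ⊕ 0xC = 0x7.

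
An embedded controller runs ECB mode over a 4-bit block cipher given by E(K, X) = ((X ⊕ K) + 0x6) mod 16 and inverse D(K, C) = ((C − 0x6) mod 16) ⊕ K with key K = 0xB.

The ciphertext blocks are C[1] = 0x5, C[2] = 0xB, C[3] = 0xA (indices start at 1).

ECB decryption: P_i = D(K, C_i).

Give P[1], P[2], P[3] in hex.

P[1] = 0x4, P[2] = 0xE, P[3] = 0xF

P[1]: D(K, 0x5) = 0x4.
P[2]: D(K, 0xB) = 0xE.
P[3]: D(K, 0xA) = 0xF.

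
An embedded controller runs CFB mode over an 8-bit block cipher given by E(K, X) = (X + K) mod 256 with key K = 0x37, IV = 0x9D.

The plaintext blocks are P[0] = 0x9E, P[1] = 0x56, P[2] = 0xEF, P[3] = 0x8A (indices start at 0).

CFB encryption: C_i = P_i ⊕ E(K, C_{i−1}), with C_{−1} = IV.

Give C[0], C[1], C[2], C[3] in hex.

C[0]: E(K, 0x9D) = 0xD4; 0x9E ⊕ 0xD4 = 0x4A.
C[1]: E(K, 0x4A) = 0x81; 0x56 ⊕ 0x81 = 0xD7.
C[2]: E(K, 0xD7) = 0x0E; 0xEF ⊕ 0x0E = 0xE1.
C[3]: E(K, 0xE1) = 0x18; 0x8A ⊕ 0x18 = 0x92.

C[0] = 0x4A, C[1] = 0xD7, C[2] = 0xE1, C[3] = 0x92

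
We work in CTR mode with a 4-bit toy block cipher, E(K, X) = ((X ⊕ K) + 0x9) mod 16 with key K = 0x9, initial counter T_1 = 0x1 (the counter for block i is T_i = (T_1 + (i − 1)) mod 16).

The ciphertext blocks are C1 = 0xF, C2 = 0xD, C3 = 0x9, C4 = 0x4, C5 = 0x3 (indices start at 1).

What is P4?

CTR decryption: S_i = E(K, T_i) where T_i is the counter for block i; P_i = C_i ⊕ S_i.
P4: T = 0x4, S = E(K, T) = 0x6; 0x4 ⊕ 0x6 = 0x2.

P4 = 0x2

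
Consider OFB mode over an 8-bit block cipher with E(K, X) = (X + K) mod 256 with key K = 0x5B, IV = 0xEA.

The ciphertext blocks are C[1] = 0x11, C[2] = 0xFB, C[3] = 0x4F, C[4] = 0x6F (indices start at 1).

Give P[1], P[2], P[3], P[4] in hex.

P[1] = 0x54, P[2] = 0x5B, P[3] = 0xB4, P[4] = 0x39

OFB decryption: S_i = E(K, S_{i−1}) with S_{0} = IV; P_i = C_i ⊕ S_i.
P[1]: S = E(K, 0xEA) = 0x45; 0x11 ⊕ 0x45 = 0x54.
P[2]: S = E(K, 0x45) = 0xA0; 0xFB ⊕ 0xA0 = 0x5B.
P[3]: S = E(K, 0xA0) = 0xFB; 0x4F ⊕ 0xFB = 0xB4.
P[4]: S = E(K, 0xFB) = 0x56; 0x6F ⊕ 0x56 = 0x39.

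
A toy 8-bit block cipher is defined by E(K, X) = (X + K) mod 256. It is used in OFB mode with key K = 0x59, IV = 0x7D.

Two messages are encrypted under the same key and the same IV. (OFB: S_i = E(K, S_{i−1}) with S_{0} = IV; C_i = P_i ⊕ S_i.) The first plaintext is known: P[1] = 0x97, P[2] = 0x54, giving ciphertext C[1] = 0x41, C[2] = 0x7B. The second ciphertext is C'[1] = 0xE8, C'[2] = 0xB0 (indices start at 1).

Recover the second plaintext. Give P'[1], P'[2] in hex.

P'[1] = 0x3E, P'[2] = 0x9F

In OFB with a reused IV, both messages share the same keystream S_i, so C_i ⊕ C'_i = P_i ⊕ P'_i and thus P'_i = P_i ⊕ C_i ⊕ C'_i.
P'[1]: 0x97 ⊕ 0x41 ⊕ 0xE8 = 0x3E.
P'[2]: 0x54 ⊕ 0x7B ⊕ 0xB0 = 0x9F.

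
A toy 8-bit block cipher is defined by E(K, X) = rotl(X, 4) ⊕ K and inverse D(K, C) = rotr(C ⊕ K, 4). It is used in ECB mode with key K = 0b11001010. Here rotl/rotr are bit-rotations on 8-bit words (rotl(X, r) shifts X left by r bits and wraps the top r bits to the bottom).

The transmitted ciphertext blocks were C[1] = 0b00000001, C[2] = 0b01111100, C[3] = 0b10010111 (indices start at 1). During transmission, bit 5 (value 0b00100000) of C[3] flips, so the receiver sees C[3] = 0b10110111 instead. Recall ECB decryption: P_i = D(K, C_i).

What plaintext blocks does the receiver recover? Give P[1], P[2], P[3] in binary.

Only C[3] changed, to 0b10110111. In ECB, a change in C_i affects only P_i. Decrypting the received ciphertext:
P[1]: D(K, 0b00000001) = 0b10111100.
P[2]: D(K, 0b01111100) = 0b01101011.
P[3]: D(K, 0b10110111) = 0b11010111.
Blocks that differ from the original plaintext: P[3].

P[1] = 0b10111100, P[2] = 0b01101011, P[3] = 0b11010111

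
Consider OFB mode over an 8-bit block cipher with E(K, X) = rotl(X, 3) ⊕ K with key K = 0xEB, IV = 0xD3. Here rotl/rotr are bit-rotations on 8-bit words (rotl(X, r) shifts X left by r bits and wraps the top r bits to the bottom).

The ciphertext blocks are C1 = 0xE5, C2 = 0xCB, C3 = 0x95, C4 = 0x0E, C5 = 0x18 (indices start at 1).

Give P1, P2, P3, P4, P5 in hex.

P1 = 0x90, P2 = 0x8B, P3 = 0x7C, P4 = 0xAA, P5 = 0xD6

OFB decryption: S_i = E(K, S_{i−1}) with S_{0} = IV; P_i = C_i ⊕ S_i.
P1: S = E(K, 0xD3) = 0x75; 0xE5 ⊕ 0x75 = 0x90.
P2: S = E(K, 0x75) = 0x40; 0xCB ⊕ 0x40 = 0x8B.
P3: S = E(K, 0x40) = 0xE9; 0x95 ⊕ 0xE9 = 0x7C.
P4: S = E(K, 0xE9) = 0xA4; 0x0E ⊕ 0xA4 = 0xAA.
P5: S = E(K, 0xA4) = 0xCE; 0x18 ⊕ 0xCE = 0xD6.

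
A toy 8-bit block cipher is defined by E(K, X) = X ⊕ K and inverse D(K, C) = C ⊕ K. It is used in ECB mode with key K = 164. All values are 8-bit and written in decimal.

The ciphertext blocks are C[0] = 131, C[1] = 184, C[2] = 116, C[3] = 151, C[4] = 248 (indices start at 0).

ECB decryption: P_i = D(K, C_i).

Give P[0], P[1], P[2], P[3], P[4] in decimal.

P[0]: D(K, 131) = 39.
P[1]: D(K, 184) = 28.
P[2]: D(K, 116) = 208.
P[3]: D(K, 151) = 51.
P[4]: D(K, 248) = 92.

P[0] = 39, P[1] = 28, P[2] = 208, P[3] = 51, P[4] = 92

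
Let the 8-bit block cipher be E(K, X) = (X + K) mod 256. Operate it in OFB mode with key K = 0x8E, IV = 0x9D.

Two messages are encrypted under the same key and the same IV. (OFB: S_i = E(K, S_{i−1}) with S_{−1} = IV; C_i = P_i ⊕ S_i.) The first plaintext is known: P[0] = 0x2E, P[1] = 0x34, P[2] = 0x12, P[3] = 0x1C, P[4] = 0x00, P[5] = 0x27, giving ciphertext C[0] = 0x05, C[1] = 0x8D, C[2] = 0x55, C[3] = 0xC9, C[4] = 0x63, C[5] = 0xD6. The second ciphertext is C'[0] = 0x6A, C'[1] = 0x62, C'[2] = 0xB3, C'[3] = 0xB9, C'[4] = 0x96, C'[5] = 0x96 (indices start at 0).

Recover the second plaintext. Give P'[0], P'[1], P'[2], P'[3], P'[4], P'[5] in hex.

In OFB with a reused IV, both messages share the same keystream S_i, so C_i ⊕ C'_i = P_i ⊕ P'_i and thus P'_i = P_i ⊕ C_i ⊕ C'_i.
P'[0]: 0x2E ⊕ 0x05 ⊕ 0x6A = 0x41.
P'[1]: 0x34 ⊕ 0x8D ⊕ 0x62 = 0xDB.
P'[2]: 0x12 ⊕ 0x55 ⊕ 0xB3 = 0xF4.
P'[3]: 0x1C ⊕ 0xC9 ⊕ 0xB9 = 0x6C.
P'[4]: 0x00 ⊕ 0x63 ⊕ 0x96 = 0xF5.
P'[5]: 0x27 ⊕ 0xD6 ⊕ 0x96 = 0x67.

P'[0] = 0x41, P'[1] = 0xDB, P'[2] = 0xF4, P'[3] = 0x6C, P'[4] = 0xF5, P'[5] = 0x67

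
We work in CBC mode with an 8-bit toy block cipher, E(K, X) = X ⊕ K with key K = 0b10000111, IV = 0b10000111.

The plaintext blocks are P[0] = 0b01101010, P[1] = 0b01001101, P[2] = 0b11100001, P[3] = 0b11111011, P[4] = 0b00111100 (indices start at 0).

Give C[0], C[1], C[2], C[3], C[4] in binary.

CBC encryption: C_i = E(K, P_i ⊕ C_{i−1}), with C_{−1} = IV.
C[0]: P[0] ⊕ 0b10000111 = 0b11101101; E(K, 0b11101101) = 0b01101010.
C[1]: P[1] ⊕ 0b01101010 = 0b00100111; E(K, 0b00100111) = 0b10100000.
C[2]: P[2] ⊕ 0b10100000 = 0b01000001; E(K, 0b01000001) = 0b11000110.
C[3]: P[3] ⊕ 0b11000110 = 0b00111101; E(K, 0b00111101) = 0b10111010.
C[4]: P[4] ⊕ 0b10111010 = 0b10000110; E(K, 0b10000110) = 0b00000001.

C[0] = 0b01101010, C[1] = 0b10100000, C[2] = 0b11000110, C[3] = 0b10111010, C[4] = 0b00000001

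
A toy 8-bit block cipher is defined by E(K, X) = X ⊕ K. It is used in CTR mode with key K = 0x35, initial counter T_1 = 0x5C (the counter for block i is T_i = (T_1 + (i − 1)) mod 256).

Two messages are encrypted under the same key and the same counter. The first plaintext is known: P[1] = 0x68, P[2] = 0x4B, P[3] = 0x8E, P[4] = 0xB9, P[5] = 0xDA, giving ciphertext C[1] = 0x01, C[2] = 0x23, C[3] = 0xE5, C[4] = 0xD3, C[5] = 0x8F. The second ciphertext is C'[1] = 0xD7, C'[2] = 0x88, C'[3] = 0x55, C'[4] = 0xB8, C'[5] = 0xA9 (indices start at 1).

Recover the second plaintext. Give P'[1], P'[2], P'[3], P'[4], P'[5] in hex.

In CTR with a reused counter, both messages share the same keystream S_i, so C_i ⊕ C'_i = P_i ⊕ P'_i and thus P'_i = P_i ⊕ C_i ⊕ C'_i.
P'[1]: 0x68 ⊕ 0x01 ⊕ 0xD7 = 0xBE.
P'[2]: 0x4B ⊕ 0x23 ⊕ 0x88 = 0xE0.
P'[3]: 0x8E ⊕ 0xE5 ⊕ 0x55 = 0x3E.
P'[4]: 0xB9 ⊕ 0xD3 ⊕ 0xB8 = 0xD2.
P'[5]: 0xDA ⊕ 0x8F ⊕ 0xA9 = 0xFC.

P'[1] = 0xBE, P'[2] = 0xE0, P'[3] = 0x3E, P'[4] = 0xD2, P'[5] = 0xFC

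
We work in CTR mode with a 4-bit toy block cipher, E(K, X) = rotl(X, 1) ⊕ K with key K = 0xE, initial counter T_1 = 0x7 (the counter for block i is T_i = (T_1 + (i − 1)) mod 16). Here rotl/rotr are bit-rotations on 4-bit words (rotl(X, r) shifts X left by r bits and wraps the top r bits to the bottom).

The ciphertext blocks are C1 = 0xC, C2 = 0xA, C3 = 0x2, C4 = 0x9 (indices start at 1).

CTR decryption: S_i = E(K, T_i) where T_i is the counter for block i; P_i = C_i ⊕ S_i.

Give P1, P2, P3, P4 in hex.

P1 = 0xC, P2 = 0x5, P3 = 0xF, P4 = 0x2

P1: T = 0x7, S = E(K, T) = 0x0; 0xC ⊕ 0x0 = 0xC.
P2: T = 0x8, S = E(K, T) = 0xF; 0xA ⊕ 0xF = 0x5.
P3: T = 0x9, S = E(K, T) = 0xD; 0x2 ⊕ 0xD = 0xF.
P4: T = 0xA, S = E(K, T) = 0xB; 0x9 ⊕ 0xB = 0x2.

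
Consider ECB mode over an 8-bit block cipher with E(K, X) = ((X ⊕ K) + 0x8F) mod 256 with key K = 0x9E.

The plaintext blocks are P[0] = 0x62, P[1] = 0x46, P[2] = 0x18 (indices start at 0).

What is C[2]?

ECB encryption: C_i = E(K, P_i).
C[2]: E(K, 0x18) = 0x15.

C[2] = 0x15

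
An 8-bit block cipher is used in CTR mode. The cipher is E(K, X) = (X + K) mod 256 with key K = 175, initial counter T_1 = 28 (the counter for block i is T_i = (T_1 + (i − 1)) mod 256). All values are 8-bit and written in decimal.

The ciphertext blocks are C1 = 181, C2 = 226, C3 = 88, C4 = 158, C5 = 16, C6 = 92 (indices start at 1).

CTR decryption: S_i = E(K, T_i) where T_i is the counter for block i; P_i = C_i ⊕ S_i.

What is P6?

P6: T = 33, S = E(K, T) = 208; 92 ⊕ 208 = 140.

P6 = 140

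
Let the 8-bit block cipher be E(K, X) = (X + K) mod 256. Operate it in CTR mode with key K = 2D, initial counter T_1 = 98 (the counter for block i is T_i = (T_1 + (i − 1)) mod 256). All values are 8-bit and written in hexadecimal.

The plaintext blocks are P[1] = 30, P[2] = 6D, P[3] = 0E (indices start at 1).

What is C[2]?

CTR encryption: S_i = E(K, T_i) where T_i is the counter for block i; C_i = P_i ⊕ S_i.
C[1]: T = 98, S = E(K, T) = C5; 30 ⊕ C5 = F5.
C[2]: T = 99, S = E(K, T) = C6; 6D ⊕ C6 = AB.

C[2] = AB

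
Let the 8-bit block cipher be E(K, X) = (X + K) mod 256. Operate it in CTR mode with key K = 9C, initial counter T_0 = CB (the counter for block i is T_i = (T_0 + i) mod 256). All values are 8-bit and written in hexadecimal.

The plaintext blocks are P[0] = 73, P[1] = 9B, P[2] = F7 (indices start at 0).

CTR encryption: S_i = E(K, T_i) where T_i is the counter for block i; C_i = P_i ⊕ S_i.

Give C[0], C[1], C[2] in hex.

C[0]: T = CB, S = E(K, T) = 67; 73 ⊕ 67 = 14.
C[1]: T = CC, S = E(K, T) = 68; 9B ⊕ 68 = F3.
C[2]: T = CD, S = E(K, T) = 69; F7 ⊕ 69 = 9E.

C[0] = 14, C[1] = F3, C[2] = 9E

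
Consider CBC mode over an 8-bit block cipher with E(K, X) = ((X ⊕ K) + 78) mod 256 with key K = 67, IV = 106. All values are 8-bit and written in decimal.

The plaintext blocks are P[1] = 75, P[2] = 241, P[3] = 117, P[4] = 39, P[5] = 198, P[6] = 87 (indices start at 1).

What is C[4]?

C[4] = 30

CBC encryption: C_i = E(K, P_i ⊕ C_{i−1}), with C_{0} = IV.
C[1]: P[1] ⊕ 106 = 33; E(K, 33) = 176.
C[2]: P[2] ⊕ 176 = 65; E(K, 65) = 80.
C[3]: P[3] ⊕ 80 = 37; E(K, 37) = 180.
C[4]: P[4] ⊕ 180 = 147; E(K, 147) = 30.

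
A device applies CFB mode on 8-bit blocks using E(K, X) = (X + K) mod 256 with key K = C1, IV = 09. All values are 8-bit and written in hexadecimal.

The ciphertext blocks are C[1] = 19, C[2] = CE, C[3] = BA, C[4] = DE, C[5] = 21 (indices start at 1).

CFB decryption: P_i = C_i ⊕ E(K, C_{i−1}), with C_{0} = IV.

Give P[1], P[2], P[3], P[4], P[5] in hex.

P[1]: E(K, 09) = CA; 19 ⊕ CA = D3.
P[2]: E(K, 19) = DA; CE ⊕ DA = 14.
P[3]: E(K, CE) = 8F; BA ⊕ 8F = 35.
P[4]: E(K, BA) = 7B; DE ⊕ 7B = A5.
P[5]: E(K, DE) = 9F; 21 ⊕ 9F = BE.

P[1] = D3, P[2] = 14, P[3] = 35, P[4] = A5, P[5] = BE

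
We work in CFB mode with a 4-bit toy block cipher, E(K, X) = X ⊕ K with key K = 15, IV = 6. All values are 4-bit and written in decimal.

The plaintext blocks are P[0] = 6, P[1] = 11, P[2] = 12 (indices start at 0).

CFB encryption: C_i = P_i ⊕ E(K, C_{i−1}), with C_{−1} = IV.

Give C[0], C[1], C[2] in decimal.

C[0]: E(K, 6) = 9; 6 ⊕ 9 = 15.
C[1]: E(K, 15) = 0; 11 ⊕ 0 = 11.
C[2]: E(K, 11) = 4; 12 ⊕ 4 = 8.

C[0] = 15, C[1] = 11, C[2] = 8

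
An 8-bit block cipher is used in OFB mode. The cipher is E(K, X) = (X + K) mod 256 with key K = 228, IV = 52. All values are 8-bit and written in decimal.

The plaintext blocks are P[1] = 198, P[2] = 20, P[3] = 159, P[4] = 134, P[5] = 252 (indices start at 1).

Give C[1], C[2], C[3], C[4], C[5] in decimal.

C[1] = 222, C[2] = 232, C[3] = 127, C[4] = 66, C[5] = 84

OFB encryption: S_i = E(K, S_{i−1}) with S_{0} = IV; C_i = P_i ⊕ S_i.
C[1]: S = E(K, 52) = 24; 198 ⊕ 24 = 222.
C[2]: S = E(K, 24) = 252; 20 ⊕ 252 = 232.
C[3]: S = E(K, 252) = 224; 159 ⊕ 224 = 127.
C[4]: S = E(K, 224) = 196; 134 ⊕ 196 = 66.
C[5]: S = E(K, 196) = 168; 252 ⊕ 168 = 84.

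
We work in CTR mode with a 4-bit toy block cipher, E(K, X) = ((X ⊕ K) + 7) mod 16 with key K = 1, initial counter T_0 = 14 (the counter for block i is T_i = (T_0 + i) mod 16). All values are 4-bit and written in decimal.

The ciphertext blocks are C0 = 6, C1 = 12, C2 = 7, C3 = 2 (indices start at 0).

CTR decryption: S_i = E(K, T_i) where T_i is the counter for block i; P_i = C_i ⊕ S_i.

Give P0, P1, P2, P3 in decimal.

P0 = 0, P1 = 9, P2 = 15, P3 = 5

P0: T = 14, S = E(K, T) = 6; 6 ⊕ 6 = 0.
P1: T = 15, S = E(K, T) = 5; 12 ⊕ 5 = 9.
P2: T = 0, S = E(K, T) = 8; 7 ⊕ 8 = 15.
P3: T = 1, S = E(K, T) = 7; 2 ⊕ 7 = 5.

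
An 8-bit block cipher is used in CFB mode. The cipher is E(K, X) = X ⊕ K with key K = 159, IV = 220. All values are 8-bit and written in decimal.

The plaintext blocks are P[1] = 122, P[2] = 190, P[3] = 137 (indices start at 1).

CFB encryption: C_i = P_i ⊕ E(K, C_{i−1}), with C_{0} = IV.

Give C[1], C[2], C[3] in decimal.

C[1] = 57, C[2] = 24, C[3] = 14

C[1]: E(K, 220) = 67; 122 ⊕ 67 = 57.
C[2]: E(K, 57) = 166; 190 ⊕ 166 = 24.
C[3]: E(K, 24) = 135; 137 ⊕ 135 = 14.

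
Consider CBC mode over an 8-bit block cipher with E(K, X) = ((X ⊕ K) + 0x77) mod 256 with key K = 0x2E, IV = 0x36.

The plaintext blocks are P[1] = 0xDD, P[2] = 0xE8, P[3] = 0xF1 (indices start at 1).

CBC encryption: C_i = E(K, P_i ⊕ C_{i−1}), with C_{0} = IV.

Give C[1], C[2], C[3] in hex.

C[1]: P[1] ⊕ 0x36 = 0xEB; E(K, 0xEB) = 0x3C.
C[2]: P[2] ⊕ 0x3C = 0xD4; E(K, 0xD4) = 0x71.
C[3]: P[3] ⊕ 0x71 = 0x80; E(K, 0x80) = 0x25.

C[1] = 0x3C, C[2] = 0x71, C[3] = 0x25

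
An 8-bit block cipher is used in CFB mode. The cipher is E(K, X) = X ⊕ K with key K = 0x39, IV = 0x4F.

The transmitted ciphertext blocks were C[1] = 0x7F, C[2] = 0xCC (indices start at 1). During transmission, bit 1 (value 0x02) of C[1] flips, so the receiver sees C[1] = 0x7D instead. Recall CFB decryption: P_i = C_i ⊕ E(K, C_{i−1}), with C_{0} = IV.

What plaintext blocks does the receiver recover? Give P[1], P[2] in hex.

Only C[1] changed, to 0x7D. In CFB, a change in C_i flips the same bit in P_i and garbles P_{i+1}. Decrypting the received ciphertext:
P[1]: E(K, 0x4F) = 0x76; 0x7D ⊕ 0x76 = 0x0B.
P[2]: E(K, 0x7D) = 0x44; 0xCC ⊕ 0x44 = 0x88.
Blocks that differ from the original plaintext: P[1], P[2].

P[1] = 0x0B, P[2] = 0x88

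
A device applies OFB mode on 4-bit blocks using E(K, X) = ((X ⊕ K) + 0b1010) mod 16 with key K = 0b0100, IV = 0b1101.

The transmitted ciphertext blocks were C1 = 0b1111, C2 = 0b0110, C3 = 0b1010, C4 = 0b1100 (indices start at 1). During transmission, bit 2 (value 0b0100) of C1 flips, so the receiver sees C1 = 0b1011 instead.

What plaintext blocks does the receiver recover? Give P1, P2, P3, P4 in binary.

P1 = 0b1000, P2 = 0b0111, P3 = 0b0101, P4 = 0b1001

OFB decryption: S_i = E(K, S_{i−1}) with S_{0} = IV; P_i = C_i ⊕ S_i.
Only C1 changed, to 0b1011. In OFB, a change in C_i flips the same bit in P_i only; the keystream is unaffected. Decrypting the received ciphertext:
P1: S = E(K, 0b1101) = 0b0011; 0b1011 ⊕ 0b0011 = 0b1000.
P2: S = E(K, 0b0011) = 0b0001; 0b0110 ⊕ 0b0001 = 0b0111.
P3: S = E(K, 0b0001) = 0b1111; 0b1010 ⊕ 0b1111 = 0b0101.
P4: S = E(K, 0b1111) = 0b0101; 0b1100 ⊕ 0b0101 = 0b1001.
Blocks that differ from the original plaintext: P1.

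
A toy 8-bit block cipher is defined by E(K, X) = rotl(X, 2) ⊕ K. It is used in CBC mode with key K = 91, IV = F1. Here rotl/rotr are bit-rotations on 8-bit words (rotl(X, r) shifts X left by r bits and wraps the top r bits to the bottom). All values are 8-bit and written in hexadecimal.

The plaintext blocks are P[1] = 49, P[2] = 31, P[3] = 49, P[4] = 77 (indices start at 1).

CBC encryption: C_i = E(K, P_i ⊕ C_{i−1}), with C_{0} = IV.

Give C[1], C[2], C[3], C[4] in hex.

C[1] = 73, C[2] = 98, C[3] = D6, C[4] = 17

C[1]: P[1] ⊕ F1 = B8; E(K, B8) = 73.
C[2]: P[2] ⊕ 73 = 42; E(K, 42) = 98.
C[3]: P[3] ⊕ 98 = D1; E(K, D1) = D6.
C[4]: P[4] ⊕ D6 = A1; E(K, A1) = 17.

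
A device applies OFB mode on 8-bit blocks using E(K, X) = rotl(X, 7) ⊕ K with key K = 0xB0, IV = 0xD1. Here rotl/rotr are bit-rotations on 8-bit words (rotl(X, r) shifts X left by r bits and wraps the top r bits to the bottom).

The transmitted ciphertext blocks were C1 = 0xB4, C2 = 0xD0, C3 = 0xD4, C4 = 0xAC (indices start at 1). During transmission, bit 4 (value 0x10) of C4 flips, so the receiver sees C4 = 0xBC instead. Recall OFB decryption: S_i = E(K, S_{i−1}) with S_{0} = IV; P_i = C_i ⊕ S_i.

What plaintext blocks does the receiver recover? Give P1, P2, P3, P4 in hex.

Only C4 changed, to 0xBC. In OFB, a change in C_i flips the same bit in P_i only; the keystream is unaffected. Decrypting the received ciphertext:
P1: S = E(K, 0xD1) = 0x58; 0xB4 ⊕ 0x58 = 0xEC.
P2: S = E(K, 0x58) = 0x9C; 0xD0 ⊕ 0x9C = 0x4C.
P3: S = E(K, 0x9C) = 0xFE; 0xD4 ⊕ 0xFE = 0x2A.
P4: S = E(K, 0xFE) = 0xCF; 0xBC ⊕ 0xCF = 0x73.
Blocks that differ from the original plaintext: P4.

P1 = 0xEC, P2 = 0x4C, P3 = 0x2A, P4 = 0x73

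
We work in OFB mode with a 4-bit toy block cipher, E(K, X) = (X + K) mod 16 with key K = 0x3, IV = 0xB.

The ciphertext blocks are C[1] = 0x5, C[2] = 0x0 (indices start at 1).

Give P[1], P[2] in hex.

P[1] = 0xB, P[2] = 0x1

OFB decryption: S_i = E(K, S_{i−1}) with S_{0} = IV; P_i = C_i ⊕ S_i.
P[1]: S = E(K, 0xB) = 0xE; 0x5 ⊕ 0xE = 0xB.
P[2]: S = E(K, 0xE) = 0x1; 0x0 ⊕ 0x1 = 0x1.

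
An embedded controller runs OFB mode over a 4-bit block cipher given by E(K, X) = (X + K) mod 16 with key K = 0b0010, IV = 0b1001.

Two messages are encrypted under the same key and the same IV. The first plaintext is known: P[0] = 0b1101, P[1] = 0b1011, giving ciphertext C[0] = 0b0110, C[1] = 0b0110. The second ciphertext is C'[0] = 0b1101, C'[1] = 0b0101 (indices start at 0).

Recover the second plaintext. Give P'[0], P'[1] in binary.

P'[0] = 0b0110, P'[1] = 0b1000

In OFB with a reused IV, both messages share the same keystream S_i, so C_i ⊕ C'_i = P_i ⊕ P'_i and thus P'_i = P_i ⊕ C_i ⊕ C'_i.
P'[0]: 0b1101 ⊕ 0b0110 ⊕ 0b1101 = 0b0110.
P'[1]: 0b1011 ⊕ 0b0110 ⊕ 0b0101 = 0b1000.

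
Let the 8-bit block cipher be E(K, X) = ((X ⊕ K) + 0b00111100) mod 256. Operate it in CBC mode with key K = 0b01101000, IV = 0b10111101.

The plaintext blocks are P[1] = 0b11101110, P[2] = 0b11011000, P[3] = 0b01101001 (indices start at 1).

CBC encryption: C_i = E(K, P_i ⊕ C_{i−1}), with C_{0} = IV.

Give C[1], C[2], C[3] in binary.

C[1]: P[1] ⊕ 0b10111101 = 0b01010011; E(K, 0b01010011) = 0b01110111.
C[2]: P[2] ⊕ 0b01110111 = 0b10101111; E(K, 0b10101111) = 0b00000011.
C[3]: P[3] ⊕ 0b00000011 = 0b01101010; E(K, 0b01101010) = 0b00111110.

C[1] = 0b01110111, C[2] = 0b00000011, C[3] = 0b00111110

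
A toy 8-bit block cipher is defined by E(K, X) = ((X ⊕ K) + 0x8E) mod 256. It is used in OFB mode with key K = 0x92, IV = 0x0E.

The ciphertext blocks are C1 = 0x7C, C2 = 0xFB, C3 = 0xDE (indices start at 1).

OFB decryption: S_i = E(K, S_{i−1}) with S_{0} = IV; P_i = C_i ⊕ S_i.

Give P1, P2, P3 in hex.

P1 = 0x56, P2 = 0xBD, P3 = 0xBC

P1: S = E(K, 0x0E) = 0x2A; 0x7C ⊕ 0x2A = 0x56.
P2: S = E(K, 0x2A) = 0x46; 0xFB ⊕ 0x46 = 0xBD.
P3: S = E(K, 0x46) = 0x62; 0xDE ⊕ 0x62 = 0xBC.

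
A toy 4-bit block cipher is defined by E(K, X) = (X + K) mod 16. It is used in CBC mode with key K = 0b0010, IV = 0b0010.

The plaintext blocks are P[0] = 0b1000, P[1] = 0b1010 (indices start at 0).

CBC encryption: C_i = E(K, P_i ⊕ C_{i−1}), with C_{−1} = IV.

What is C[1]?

C[1] = 0b1000

C[0]: P[0] ⊕ 0b0010 = 0b1010; E(K, 0b1010) = 0b1100.
C[1]: P[1] ⊕ 0b1100 = 0b0110; E(K, 0b0110) = 0b1000.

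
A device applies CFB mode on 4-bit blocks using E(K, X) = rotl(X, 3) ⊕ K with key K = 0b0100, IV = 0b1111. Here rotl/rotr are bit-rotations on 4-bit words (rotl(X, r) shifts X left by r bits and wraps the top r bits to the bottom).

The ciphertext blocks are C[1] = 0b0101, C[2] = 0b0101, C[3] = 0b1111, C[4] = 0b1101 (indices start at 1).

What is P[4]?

P[4] = 0b0110

CFB decryption: P_i = C_i ⊕ E(K, C_{i−1}), with C_{0} = IV.
P[4]: E(K, 0b1111) = 0b1011; 0b1101 ⊕ 0b1011 = 0b0110.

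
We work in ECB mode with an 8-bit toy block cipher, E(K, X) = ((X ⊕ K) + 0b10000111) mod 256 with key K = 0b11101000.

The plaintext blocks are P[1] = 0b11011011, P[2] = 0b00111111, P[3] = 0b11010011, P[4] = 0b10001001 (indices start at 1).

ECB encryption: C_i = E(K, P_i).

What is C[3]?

C[3]: E(K, 0b11010011) = 0b11000010.

C[3] = 0b11000010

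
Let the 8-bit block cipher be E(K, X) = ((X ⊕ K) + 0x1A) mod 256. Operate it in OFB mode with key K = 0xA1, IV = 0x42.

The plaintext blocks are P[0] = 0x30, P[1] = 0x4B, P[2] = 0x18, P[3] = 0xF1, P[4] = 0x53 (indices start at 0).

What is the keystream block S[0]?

OFB encryption: S_i = E(K, S_{i−1}) with S_{−1} = IV; C_i = P_i ⊕ S_i.
C[0]: S = E(K, 0x42) = 0xFD; 0x30 ⊕ 0xFD = 0xCD.
So S[0] = 0xFD.

0xFD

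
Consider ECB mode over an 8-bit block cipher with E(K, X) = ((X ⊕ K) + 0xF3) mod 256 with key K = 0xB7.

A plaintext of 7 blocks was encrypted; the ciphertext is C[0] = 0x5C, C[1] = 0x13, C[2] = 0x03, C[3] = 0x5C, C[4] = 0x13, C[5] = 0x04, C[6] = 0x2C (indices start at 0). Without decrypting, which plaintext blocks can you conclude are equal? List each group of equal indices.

P[0] = P[3]; P[1] = P[4]

ECB encrypts each block independently with the same key, so equal ciphertext blocks imply equal plaintext blocks.
C[0] = C[3] = 0x5C, so P[0] = P[3].
C[1] = C[4] = 0x13, so P[1] = P[4].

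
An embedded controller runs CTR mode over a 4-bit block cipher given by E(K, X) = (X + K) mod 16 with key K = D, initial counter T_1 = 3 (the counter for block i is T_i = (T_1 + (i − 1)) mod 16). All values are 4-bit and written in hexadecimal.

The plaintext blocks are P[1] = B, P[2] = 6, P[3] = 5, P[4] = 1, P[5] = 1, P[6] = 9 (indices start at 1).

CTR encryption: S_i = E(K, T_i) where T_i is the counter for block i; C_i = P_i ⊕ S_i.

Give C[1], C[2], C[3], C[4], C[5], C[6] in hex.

C[1] = B, C[2] = 7, C[3] = 7, C[4] = 2, C[5] = 5, C[6] = C

C[1]: T = 3, S = E(K, T) = 0; B ⊕ 0 = B.
C[2]: T = 4, S = E(K, T) = 1; 6 ⊕ 1 = 7.
C[3]: T = 5, S = E(K, T) = 2; 5 ⊕ 2 = 7.
C[4]: T = 6, S = E(K, T) = 3; 1 ⊕ 3 = 2.
C[5]: T = 7, S = E(K, T) = 4; 1 ⊕ 4 = 5.
C[6]: T = 8, S = E(K, T) = 5; 9 ⊕ 5 = C.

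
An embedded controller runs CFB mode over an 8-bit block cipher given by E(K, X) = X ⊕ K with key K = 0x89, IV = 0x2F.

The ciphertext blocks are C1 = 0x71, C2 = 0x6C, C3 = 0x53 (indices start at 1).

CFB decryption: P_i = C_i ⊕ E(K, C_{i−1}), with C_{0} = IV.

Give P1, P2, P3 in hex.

P1 = 0xD7, P2 = 0x94, P3 = 0xB6

P1: E(K, 0x2F) = 0xA6; 0x71 ⊕ 0xA6 = 0xD7.
P2: E(K, 0x71) = 0xF8; 0x6C ⊕ 0xF8 = 0x94.
P3: E(K, 0x6C) = 0xE5; 0x53 ⊕ 0xE5 = 0xB6.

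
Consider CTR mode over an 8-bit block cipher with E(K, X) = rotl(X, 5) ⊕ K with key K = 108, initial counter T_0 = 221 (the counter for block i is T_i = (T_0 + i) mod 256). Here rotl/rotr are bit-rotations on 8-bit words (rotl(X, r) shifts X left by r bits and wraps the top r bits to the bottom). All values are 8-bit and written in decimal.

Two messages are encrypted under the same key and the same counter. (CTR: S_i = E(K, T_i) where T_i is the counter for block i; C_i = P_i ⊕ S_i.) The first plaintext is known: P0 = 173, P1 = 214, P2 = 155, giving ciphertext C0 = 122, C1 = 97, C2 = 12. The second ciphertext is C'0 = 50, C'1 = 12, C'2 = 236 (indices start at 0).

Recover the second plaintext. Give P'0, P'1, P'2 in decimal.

In CTR with a reused counter, both messages share the same keystream S_i, so C_i ⊕ C'_i = P_i ⊕ P'_i and thus P'_i = P_i ⊕ C_i ⊕ C'_i.
P'0: 173 ⊕ 122 ⊕ 50 = 229.
P'1: 214 ⊕ 97 ⊕ 12 = 187.
P'2: 155 ⊕ 12 ⊕ 236 = 123.

P'0 = 229, P'1 = 187, P'2 = 123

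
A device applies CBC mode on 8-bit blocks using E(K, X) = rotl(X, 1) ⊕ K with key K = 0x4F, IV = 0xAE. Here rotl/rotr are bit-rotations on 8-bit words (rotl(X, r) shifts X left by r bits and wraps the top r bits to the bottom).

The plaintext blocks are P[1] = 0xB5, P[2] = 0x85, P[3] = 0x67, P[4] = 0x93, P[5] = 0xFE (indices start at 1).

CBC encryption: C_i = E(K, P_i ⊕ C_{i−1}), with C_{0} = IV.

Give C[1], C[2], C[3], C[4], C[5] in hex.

C[1] = 0x79, C[2] = 0xB6, C[3] = 0xEC, C[4] = 0xB1, C[5] = 0xD1

C[1]: P[1] ⊕ 0xAE = 0x1B; E(K, 0x1B) = 0x79.
C[2]: P[2] ⊕ 0x79 = 0xFC; E(K, 0xFC) = 0xB6.
C[3]: P[3] ⊕ 0xB6 = 0xD1; E(K, 0xD1) = 0xEC.
C[4]: P[4] ⊕ 0xEC = 0x7F; E(K, 0x7F) = 0xB1.
C[5]: P[5] ⊕ 0xB1 = 0x4F; E(K, 0x4F) = 0xD1.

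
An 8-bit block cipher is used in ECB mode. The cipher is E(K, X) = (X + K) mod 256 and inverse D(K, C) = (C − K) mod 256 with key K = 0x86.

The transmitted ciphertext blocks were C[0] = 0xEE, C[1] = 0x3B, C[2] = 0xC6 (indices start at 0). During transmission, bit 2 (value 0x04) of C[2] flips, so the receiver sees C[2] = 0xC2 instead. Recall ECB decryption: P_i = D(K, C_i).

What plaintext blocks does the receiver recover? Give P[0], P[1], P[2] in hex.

Only C[2] changed, to 0xC2. In ECB, a change in C_i affects only P_i. Decrypting the received ciphertext:
P[0]: D(K, 0xEE) = 0x68.
P[1]: D(K, 0x3B) = 0xB5.
P[2]: D(K, 0xC2) = 0x3C.
Blocks that differ from the original plaintext: P[2].

P[0] = 0x68, P[1] = 0xB5, P[2] = 0x3C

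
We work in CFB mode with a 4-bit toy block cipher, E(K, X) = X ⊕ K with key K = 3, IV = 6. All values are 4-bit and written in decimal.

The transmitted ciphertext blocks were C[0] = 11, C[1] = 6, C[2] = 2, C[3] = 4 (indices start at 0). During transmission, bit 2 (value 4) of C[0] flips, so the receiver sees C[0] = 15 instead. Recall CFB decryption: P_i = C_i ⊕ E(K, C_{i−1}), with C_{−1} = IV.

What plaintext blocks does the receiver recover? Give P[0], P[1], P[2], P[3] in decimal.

Only C[0] changed, to 15. In CFB, a change in C_i flips the same bit in P_i and garbles P_{i+1}. Decrypting the received ciphertext:
P[0]: E(K, 6) = 5; 15 ⊕ 5 = 10.
P[1]: E(K, 15) = 12; 6 ⊕ 12 = 10.
P[2]: E(K, 6) = 5; 2 ⊕ 5 = 7.
P[3]: E(K, 2) = 1; 4 ⊕ 1 = 5.
Blocks that differ from the original plaintext: P[0], P[1].

P[0] = 10, P[1] = 10, P[2] = 7, P[3] = 5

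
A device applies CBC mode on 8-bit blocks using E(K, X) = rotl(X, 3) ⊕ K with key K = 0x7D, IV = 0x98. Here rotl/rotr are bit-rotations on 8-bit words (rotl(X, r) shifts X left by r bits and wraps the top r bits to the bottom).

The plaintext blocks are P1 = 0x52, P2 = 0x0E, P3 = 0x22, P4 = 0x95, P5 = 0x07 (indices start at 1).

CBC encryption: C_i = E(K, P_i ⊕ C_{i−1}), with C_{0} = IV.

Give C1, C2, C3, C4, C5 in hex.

C1 = 0x2B, C2 = 0x54, C3 = 0xCE, C4 = 0xA7, C5 = 0x78

C1: P1 ⊕ 0x98 = 0xCA; E(K, 0xCA) = 0x2B.
C2: P2 ⊕ 0x2B = 0x25; E(K, 0x25) = 0x54.
C3: P3 ⊕ 0x54 = 0x76; E(K, 0x76) = 0xCE.
C4: P4 ⊕ 0xCE = 0x5B; E(K, 0x5B) = 0xA7.
C5: P5 ⊕ 0xA7 = 0xA0; E(K, 0xA0) = 0x78.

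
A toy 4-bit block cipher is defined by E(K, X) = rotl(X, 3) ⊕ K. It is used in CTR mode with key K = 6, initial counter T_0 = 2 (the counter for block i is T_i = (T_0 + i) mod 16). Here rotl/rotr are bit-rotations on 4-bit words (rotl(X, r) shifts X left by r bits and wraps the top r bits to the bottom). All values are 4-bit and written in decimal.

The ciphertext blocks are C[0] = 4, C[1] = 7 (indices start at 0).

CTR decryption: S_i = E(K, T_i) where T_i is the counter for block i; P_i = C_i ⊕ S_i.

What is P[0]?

P[0]: T = 2, S = E(K, T) = 7; 4 ⊕ 7 = 3.

P[0] = 3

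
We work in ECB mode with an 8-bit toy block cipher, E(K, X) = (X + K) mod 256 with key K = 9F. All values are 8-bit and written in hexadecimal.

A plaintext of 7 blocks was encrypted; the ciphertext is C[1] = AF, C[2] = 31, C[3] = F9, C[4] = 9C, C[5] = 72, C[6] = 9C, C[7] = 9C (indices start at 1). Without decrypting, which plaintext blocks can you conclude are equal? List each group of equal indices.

ECB encrypts each block independently with the same key, so equal ciphertext blocks imply equal plaintext blocks.
C[4] = C[6] = C[7] = 9C, so P[4] = P[6] = P[7].

P[4] = P[6] = P[7]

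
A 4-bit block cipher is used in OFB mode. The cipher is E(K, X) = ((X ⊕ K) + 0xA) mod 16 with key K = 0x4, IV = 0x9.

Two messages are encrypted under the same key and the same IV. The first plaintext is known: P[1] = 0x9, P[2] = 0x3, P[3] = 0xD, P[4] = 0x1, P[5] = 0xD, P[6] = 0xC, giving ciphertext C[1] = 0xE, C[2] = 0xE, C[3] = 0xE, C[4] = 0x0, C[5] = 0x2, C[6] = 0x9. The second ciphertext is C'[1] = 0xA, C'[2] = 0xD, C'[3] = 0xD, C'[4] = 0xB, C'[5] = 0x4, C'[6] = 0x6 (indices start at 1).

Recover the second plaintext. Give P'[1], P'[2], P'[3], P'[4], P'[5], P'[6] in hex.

In OFB with a reused IV, both messages share the same keystream S_i, so C_i ⊕ C'_i = P_i ⊕ P'_i and thus P'_i = P_i ⊕ C_i ⊕ C'_i.
P'[1]: 0x9 ⊕ 0xE ⊕ 0xA = 0xD.
P'[2]: 0x3 ⊕ 0xE ⊕ 0xD = 0x0.
P'[3]: 0xD ⊕ 0xE ⊕ 0xD = 0xE.
P'[4]: 0x1 ⊕ 0x0 ⊕ 0xB = 0xA.
P'[5]: 0xD ⊕ 0x2 ⊕ 0x4 = 0xB.
P'[6]: 0xC ⊕ 0x9 ⊕ 0x6 = 0x3.

P'[1] = 0xD, P'[2] = 0x0, P'[3] = 0xE, P'[4] = 0xA, P'[5] = 0xB, P'[6] = 0x3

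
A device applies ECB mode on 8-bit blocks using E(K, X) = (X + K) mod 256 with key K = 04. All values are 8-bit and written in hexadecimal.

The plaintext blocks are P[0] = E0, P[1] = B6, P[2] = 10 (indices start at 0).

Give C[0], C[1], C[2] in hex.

ECB encryption: C_i = E(K, P_i).
C[0]: E(K, E0) = E4.
C[1]: E(K, B6) = BA.
C[2]: E(K, 10) = 14.

C[0] = E4, C[1] = BA, C[2] = 14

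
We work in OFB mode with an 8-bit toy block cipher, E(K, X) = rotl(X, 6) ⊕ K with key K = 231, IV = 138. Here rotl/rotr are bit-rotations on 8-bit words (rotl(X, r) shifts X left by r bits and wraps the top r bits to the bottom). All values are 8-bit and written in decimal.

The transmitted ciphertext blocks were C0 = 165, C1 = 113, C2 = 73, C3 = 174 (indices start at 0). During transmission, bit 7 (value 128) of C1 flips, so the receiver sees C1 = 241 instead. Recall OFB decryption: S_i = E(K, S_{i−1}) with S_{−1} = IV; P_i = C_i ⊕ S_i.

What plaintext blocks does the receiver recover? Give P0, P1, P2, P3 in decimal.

P0 = 224, P1 = 71, P2 = 3, P3 = 219

Only C1 changed, to 241. In OFB, a change in C_i flips the same bit in P_i only; the keystream is unaffected. Decrypting the received ciphertext:
P0: S = E(K, 138) = 69; 165 ⊕ 69 = 224.
P1: S = E(K, 69) = 182; 241 ⊕ 182 = 71.
P2: S = E(K, 182) = 74; 73 ⊕ 74 = 3.
P3: S = E(K, 74) = 117; 174 ⊕ 117 = 219.
Blocks that differ from the original plaintext: P1.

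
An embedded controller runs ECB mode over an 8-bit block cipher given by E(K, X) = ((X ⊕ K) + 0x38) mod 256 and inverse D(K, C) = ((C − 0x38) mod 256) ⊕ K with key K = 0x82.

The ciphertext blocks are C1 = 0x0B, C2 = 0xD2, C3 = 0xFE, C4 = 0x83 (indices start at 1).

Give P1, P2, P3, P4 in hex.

ECB decryption: P_i = D(K, C_i).
P1: D(K, 0x0B) = 0x51.
P2: D(K, 0xD2) = 0x18.
P3: D(K, 0xFE) = 0x44.
P4: D(K, 0x83) = 0xC9.

P1 = 0x51, P2 = 0x18, P3 = 0x44, P4 = 0xC9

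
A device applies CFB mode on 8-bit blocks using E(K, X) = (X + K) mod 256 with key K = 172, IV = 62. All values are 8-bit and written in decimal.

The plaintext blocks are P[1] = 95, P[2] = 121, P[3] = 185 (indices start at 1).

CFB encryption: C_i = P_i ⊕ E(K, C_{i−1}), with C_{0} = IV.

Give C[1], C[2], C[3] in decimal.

C[1]: E(K, 62) = 234; 95 ⊕ 234 = 181.
C[2]: E(K, 181) = 97; 121 ⊕ 97 = 24.
C[3]: E(K, 24) = 196; 185 ⊕ 196 = 125.

C[1] = 181, C[2] = 24, C[3] = 125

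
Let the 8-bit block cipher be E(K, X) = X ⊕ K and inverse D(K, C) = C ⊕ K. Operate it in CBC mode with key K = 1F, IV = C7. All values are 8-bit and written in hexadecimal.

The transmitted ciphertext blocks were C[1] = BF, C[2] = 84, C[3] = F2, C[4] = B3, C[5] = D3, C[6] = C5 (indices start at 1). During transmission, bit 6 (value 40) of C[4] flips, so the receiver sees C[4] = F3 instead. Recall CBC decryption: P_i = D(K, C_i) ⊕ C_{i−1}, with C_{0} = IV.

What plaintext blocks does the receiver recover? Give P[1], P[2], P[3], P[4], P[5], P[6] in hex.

Only C[4] changed, to F3. In CBC, a change in C_i garbles P_i and flips the same bit in P_{i+1}. Decrypting the received ciphertext:
P[1]: D(K, BF) = A0; A0 ⊕ C7 = 67.
P[2]: D(K, 84) = 9B; 9B ⊕ BF = 24.
P[3]: D(K, F2) = ED; ED ⊕ 84 = 69.
P[4]: D(K, F3) = EC; EC ⊕ F2 = 1E.
P[5]: D(K, D3) = CC; CC ⊕ F3 = 3F.
P[6]: D(K, C5) = DA; DA ⊕ D3 = 09.
Blocks that differ from the original plaintext: P[4], P[5].

P[1] = 67, P[2] = 24, P[3] = 69, P[4] = 1E, P[5] = 3F, P[6] = 09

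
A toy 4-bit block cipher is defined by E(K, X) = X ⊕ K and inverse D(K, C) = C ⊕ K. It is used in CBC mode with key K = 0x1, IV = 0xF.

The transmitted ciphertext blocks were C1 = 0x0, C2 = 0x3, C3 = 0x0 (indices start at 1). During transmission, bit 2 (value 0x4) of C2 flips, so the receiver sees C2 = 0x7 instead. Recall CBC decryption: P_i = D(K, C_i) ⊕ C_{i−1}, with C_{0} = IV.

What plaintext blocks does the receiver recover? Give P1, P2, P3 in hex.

Only C2 changed, to 0x7. In CBC, a change in C_i garbles P_i and flips the same bit in P_{i+1}. Decrypting the received ciphertext:
P1: D(K, 0x0) = 0x1; 0x1 ⊕ 0xF = 0xE.
P2: D(K, 0x7) = 0x6; 0x6 ⊕ 0x0 = 0x6.
P3: D(K, 0x0) = 0x1; 0x1 ⊕ 0x7 = 0x6.
Blocks that differ from the original plaintext: P2, P3.

P1 = 0xE, P2 = 0x6, P3 = 0x6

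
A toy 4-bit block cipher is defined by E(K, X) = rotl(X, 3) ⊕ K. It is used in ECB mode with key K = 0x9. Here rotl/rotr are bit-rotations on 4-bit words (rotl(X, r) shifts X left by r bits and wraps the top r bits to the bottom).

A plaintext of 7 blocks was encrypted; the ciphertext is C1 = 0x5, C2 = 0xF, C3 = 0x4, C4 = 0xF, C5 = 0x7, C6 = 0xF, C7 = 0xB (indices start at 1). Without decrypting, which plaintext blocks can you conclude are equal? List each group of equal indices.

P2 = P4 = P6

ECB encrypts each block independently with the same key, so equal ciphertext blocks imply equal plaintext blocks.
C2 = C4 = C6 = 0xF, so P2 = P4 = P6.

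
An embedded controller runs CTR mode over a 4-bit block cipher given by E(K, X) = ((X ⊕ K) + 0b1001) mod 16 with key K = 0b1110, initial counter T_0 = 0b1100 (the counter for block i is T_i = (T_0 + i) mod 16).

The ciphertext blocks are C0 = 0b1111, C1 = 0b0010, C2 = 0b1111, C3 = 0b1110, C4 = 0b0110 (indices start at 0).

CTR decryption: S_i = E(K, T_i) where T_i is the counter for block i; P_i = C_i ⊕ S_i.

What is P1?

P1: T = 0b1101, S = E(K, T) = 0b1100; 0b0010 ⊕ 0b1100 = 0b1110.

P1 = 0b1110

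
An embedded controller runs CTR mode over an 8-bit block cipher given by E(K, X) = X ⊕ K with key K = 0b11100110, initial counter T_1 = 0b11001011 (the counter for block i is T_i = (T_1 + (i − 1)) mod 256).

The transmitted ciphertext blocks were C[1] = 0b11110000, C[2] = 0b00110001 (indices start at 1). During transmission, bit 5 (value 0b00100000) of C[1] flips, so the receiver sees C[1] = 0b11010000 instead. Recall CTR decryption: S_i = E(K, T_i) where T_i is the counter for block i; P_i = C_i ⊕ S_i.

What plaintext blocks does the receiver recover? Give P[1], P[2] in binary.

P[1] = 0b11111101, P[2] = 0b00011011

Only C[1] changed, to 0b11010000. In CTR, a change in C_i flips the same bit in P_i only; the keystream is unaffected. Decrypting the received ciphertext:
P[1]: T = 0b11001011, S = E(K, T) = 0b00101101; 0b11010000 ⊕ 0b00101101 = 0b11111101.
P[2]: T = 0b11001100, S = E(K, T) = 0b00101010; 0b00110001 ⊕ 0b00101010 = 0b00011011.
Blocks that differ from the original plaintext: P[1].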